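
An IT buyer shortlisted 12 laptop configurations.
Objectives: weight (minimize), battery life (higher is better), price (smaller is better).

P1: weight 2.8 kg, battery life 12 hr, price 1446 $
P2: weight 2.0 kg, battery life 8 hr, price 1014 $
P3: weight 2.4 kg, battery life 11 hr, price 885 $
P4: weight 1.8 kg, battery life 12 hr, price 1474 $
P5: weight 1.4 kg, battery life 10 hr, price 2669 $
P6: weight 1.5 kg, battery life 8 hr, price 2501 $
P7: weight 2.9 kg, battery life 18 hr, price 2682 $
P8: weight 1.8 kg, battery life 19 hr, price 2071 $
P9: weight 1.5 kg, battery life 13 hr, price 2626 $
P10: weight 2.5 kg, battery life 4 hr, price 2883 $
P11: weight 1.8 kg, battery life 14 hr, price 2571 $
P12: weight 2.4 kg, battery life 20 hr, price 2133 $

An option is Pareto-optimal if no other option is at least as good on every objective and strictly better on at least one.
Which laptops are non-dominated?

P1: not dominated.
P2: not dominated.
P3: not dominated (best price).
P4: not dominated.
P5: not dominated (best weight).
P6: not dominated.
P7: dominated by P8 (weight 1.8≤2.9, battery life 19≥18, price 2071≤2682).
P8: not dominated.
P9: not dominated.
P10: dominated by P2 (weight 2.0≤2.5, battery life 8≥4, price 1014≤2883).
P11: dominated by P8 (weight 1.8≤1.8, battery life 19≥14, price 2071≤2571).
P12: not dominated (best battery life).

P1, P2, P3, P4, P5, P6, P8, P9, P12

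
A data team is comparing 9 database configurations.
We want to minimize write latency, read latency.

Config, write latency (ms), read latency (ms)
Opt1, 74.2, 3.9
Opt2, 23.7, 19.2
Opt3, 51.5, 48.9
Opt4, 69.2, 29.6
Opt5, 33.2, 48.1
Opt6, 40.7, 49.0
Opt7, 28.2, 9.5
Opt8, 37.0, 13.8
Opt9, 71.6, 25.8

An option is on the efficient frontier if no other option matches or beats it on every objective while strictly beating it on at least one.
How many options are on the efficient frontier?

Opt1: not dominated (best read latency).
Opt2: not dominated (best write latency).
Opt3: dominated by Opt2 (write latency 23.7≤51.5, read latency 19.2≤48.9).
Opt4: dominated by Opt2 (write latency 23.7≤69.2, read latency 19.2≤29.6).
Opt5: dominated by Opt2 (write latency 23.7≤33.2, read latency 19.2≤48.1).
Opt6: dominated by Opt2 (write latency 23.7≤40.7, read latency 19.2≤49.0).
Opt7: not dominated.
Opt8: dominated by Opt7 (write latency 28.2≤37.0, read latency 9.5≤13.8).
Opt9: dominated by Opt2 (write latency 23.7≤71.6, read latency 19.2≤25.8).
Pareto-optimal: Opt1, Opt2, Opt7 → 3.

3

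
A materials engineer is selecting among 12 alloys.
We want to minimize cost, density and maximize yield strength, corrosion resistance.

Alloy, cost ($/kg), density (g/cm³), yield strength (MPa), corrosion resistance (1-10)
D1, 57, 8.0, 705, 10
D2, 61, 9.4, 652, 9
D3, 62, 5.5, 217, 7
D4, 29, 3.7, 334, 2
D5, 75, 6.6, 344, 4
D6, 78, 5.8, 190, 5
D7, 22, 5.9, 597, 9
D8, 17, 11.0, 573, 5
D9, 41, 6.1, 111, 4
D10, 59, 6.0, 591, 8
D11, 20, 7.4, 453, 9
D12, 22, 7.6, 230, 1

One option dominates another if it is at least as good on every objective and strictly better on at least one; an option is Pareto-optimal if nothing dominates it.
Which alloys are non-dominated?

D1, D3, D4, D7, D8, D11

D1: not dominated (best yield strength).
D2: dominated by D1 (cost 57≤61, density 8.0≤9.4, yield strength 705≥652, corrosion resistance 10≥9).
D3: not dominated.
D4: not dominated (best density).
D5: dominated by D7 (cost 22≤75, density 5.9≤6.6, yield strength 597≥344, corrosion resistance 9≥4).
D6: dominated by D3 (cost 62≤78, density 5.5≤5.8, yield strength 217≥190, corrosion resistance 7≥5).
D7: not dominated.
D8: not dominated (best cost).
D9: dominated by D7 (cost 22≤41, density 5.9≤6.1, yield strength 597≥111, corrosion resistance 9≥4).
D10: dominated by D7 (cost 22≤59, density 5.9≤6.0, yield strength 597≥591, corrosion resistance 9≥8).
D11: not dominated.
D12: dominated by D7 (cost 22≤22, density 5.9≤7.6, yield strength 597≥230, corrosion resistance 9≥1).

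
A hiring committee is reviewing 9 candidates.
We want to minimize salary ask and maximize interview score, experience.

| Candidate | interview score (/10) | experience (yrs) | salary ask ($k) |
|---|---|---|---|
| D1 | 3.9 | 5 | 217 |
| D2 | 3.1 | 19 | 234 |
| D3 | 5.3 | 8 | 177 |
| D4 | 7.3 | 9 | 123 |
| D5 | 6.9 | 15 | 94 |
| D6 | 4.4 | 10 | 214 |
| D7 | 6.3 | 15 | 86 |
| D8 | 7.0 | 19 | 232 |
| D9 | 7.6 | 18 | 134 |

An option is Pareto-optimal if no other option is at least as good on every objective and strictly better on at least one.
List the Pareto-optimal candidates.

D4, D5, D7, D8, D9

D1: dominated by D3 (interview score 5.3≥3.9, experience 8≥5, salary ask 177≤217).
D2: dominated by D8 (interview score 7.0≥3.1, experience 19≥19, salary ask 232≤234).
D3: dominated by D4 (interview score 7.3≥5.3, experience 9≥8, salary ask 123≤177).
D4: not dominated.
D5: not dominated.
D6: dominated by D5 (interview score 6.9≥4.4, experience 15≥10, salary ask 94≤214).
D7: not dominated (best salary ask).
D8: not dominated.
D9: not dominated (best interview score).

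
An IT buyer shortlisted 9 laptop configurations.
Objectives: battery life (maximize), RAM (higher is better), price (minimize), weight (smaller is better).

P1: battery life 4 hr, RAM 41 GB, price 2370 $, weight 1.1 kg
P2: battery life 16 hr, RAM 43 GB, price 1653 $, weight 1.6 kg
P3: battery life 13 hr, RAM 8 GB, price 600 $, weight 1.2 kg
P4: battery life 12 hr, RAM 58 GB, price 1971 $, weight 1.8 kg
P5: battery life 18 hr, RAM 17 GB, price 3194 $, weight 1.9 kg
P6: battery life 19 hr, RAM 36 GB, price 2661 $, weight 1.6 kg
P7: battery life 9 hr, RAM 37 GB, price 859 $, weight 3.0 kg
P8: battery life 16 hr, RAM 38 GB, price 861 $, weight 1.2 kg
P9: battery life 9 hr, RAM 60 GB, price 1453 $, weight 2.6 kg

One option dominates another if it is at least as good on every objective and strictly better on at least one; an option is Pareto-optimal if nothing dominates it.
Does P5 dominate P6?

P5 vs P6: P5 is worse on battery life (18 vs 19), so it does not dominate P6.

No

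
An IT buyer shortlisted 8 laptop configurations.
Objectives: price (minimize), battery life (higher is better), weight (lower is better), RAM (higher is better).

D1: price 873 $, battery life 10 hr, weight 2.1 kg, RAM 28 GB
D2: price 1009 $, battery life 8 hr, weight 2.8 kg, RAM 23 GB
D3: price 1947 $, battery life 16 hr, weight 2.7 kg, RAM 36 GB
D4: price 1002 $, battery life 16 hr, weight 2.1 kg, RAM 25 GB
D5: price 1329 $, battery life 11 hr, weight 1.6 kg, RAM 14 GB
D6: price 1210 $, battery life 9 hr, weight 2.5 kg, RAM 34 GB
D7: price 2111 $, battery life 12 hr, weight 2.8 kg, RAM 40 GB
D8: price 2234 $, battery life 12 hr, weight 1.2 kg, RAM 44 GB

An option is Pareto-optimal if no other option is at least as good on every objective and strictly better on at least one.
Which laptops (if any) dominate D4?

none

D1: worse on battery life (10 vs 16).
D2: worse on price (1009 vs 1002).
D3: worse on price (1947 vs 1002).
D5: worse on price (1329 vs 1002).
D6: worse on price (1210 vs 1002).
D7: worse on price (2111 vs 1002).
D8: worse on price (2234 vs 1002).
No option dominates D4.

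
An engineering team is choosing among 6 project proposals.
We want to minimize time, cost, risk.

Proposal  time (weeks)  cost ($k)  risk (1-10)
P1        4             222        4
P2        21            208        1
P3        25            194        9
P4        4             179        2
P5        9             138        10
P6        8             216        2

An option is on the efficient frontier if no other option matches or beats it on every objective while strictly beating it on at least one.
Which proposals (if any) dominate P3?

P4: time 4≤25, cost 179≤194, risk 2≤9 — dominates P3.
Others (P1, P2, P5, P6) are each worse than P3 on at least one objective.

P4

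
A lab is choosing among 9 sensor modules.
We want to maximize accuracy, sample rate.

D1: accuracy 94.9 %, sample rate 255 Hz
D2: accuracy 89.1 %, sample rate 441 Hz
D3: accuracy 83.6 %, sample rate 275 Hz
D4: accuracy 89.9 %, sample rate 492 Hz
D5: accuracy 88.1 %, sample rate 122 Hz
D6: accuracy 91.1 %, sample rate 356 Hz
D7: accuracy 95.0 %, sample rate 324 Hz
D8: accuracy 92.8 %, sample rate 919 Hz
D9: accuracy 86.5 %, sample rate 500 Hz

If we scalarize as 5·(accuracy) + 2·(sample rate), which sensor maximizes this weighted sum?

D1: 5·94.9 + 2·255 = 984.5
D2: 5·89.1 + 2·441 = 1327.5
D3: 5·83.6 + 2·275 = 968.0
D4: 5·89.9 + 2·492 = 1433.5
D5: 5·88.1 + 2·122 = 684.5
D6: 5·91.1 + 2·356 = 1167.5
D7: 5·95.0 + 2·324 = 1123.0
D8: 5·92.8 + 2·919 = 2302.0
D9: 5·86.5 + 2·500 = 1432.5
Highest: D8 at 2302.0.

D8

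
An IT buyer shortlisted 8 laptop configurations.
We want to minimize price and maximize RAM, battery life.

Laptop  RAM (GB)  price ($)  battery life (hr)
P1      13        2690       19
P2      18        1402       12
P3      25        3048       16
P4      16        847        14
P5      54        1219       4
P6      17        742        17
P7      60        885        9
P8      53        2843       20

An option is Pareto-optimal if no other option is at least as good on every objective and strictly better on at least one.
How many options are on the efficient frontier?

5

P1: not dominated.
P2: not dominated.
P3: dominated by P8 (RAM 53≥25, price 2843≤3048, battery life 20≥16).
P4: dominated by P6 (RAM 17≥16, price 742≤847, battery life 17≥14).
P5: dominated by P7 (RAM 60≥54, price 885≤1219, battery life 9≥4).
P6: not dominated (best price).
P7: not dominated (best RAM).
P8: not dominated (best battery life).
Pareto-optimal: P1, P2, P6, P7, P8 → 5.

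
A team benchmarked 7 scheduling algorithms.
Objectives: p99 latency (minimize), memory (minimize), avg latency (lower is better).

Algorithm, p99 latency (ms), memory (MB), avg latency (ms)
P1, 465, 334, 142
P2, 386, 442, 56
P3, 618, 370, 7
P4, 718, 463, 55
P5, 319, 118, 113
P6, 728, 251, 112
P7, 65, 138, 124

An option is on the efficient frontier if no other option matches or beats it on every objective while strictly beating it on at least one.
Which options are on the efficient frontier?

P1: dominated by P5 (p99 latency 319≤465, memory 118≤334, avg latency 113≤142).
P2: not dominated.
P3: not dominated (best avg latency).
P4: dominated by P3 (p99 latency 618≤718, memory 370≤463, avg latency 7≤55).
P5: not dominated (best memory).
P6: not dominated.
P7: not dominated (best p99 latency).

P2, P3, P5, P6, P7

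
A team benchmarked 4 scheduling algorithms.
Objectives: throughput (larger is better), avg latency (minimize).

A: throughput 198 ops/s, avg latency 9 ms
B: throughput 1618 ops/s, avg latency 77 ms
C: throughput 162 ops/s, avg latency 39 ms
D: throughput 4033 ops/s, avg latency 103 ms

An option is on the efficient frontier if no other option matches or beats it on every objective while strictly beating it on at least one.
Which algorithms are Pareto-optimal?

A, B, D

A: not dominated (best avg latency).
B: not dominated.
C: dominated by A (throughput 198≥162, avg latency 9≤39).
D: not dominated (best throughput).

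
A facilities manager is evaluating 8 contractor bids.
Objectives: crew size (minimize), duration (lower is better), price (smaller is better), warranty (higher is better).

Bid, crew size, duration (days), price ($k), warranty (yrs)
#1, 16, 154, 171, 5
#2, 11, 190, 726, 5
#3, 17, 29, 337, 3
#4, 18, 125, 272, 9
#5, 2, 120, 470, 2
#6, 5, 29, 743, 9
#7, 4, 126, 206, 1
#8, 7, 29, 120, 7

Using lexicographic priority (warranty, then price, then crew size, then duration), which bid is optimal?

First maximize warranty: best is 9, kept {#4, #6}.
Then minimize price: best is 272, kept {#4}.

#4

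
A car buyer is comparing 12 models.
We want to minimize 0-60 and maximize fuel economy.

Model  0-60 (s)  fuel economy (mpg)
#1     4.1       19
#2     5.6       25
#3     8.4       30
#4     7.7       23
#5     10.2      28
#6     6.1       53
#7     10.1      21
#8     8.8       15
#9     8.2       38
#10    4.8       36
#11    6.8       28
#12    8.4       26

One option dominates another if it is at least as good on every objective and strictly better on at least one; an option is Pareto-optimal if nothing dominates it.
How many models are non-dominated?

#1: not dominated (best 0-60).
#2: dominated by #10 (0-60 4.8≤5.6, fuel economy 36≥25).
#3: dominated by #6 (0-60 6.1≤8.4, fuel economy 53≥30).
#4: dominated by #2 (0-60 5.6≤7.7, fuel economy 25≥23).
#5: dominated by #3 (0-60 8.4≤10.2, fuel economy 30≥28).
#6: not dominated (best fuel economy).
#7: dominated by #2 (0-60 5.6≤10.1, fuel economy 25≥21).
#8: dominated by #1 (0-60 4.1≤8.8, fuel economy 19≥15).
#9: dominated by #6 (0-60 6.1≤8.2, fuel economy 53≥38).
#10: not dominated.
#11: dominated by #6 (0-60 6.1≤6.8, fuel economy 53≥28).
#12: dominated by #3 (0-60 8.4≤8.4, fuel economy 30≥26).
Pareto-optimal: #1, #6, #10 → 3.

3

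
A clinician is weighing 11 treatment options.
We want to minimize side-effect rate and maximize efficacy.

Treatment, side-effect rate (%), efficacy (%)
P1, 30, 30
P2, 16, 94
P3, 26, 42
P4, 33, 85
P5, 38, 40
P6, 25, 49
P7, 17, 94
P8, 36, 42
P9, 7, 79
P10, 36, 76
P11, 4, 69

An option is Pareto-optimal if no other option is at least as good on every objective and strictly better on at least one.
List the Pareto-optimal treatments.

P2, P9, P11

P1: dominated by P2 (side-effect rate 16≤30, efficacy 94≥30).
P2: not dominated.
P3: dominated by P2 (side-effect rate 16≤26, efficacy 94≥42).
P4: dominated by P2 (side-effect rate 16≤33, efficacy 94≥85).
P5: dominated by P2 (side-effect rate 16≤38, efficacy 94≥40).
P6: dominated by P2 (side-effect rate 16≤25, efficacy 94≥49).
P7: dominated by P2 (side-effect rate 16≤17, efficacy 94≥94).
P8: dominated by P2 (side-effect rate 16≤36, efficacy 94≥42).
P9: not dominated.
P10: dominated by P2 (side-effect rate 16≤36, efficacy 94≥76).
P11: not dominated (best side-effect rate).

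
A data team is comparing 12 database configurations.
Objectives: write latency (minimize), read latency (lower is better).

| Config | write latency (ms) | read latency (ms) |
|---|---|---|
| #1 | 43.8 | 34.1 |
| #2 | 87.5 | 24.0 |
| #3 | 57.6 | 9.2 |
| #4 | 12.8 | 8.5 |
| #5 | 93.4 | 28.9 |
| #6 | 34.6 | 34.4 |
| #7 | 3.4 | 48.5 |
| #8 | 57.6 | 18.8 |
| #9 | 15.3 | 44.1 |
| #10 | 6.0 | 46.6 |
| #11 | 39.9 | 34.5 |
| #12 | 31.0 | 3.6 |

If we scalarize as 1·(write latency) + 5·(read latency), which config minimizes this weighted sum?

#12

#1: 1·43.8 + 5·34.1 = 214.3
#2: 1·87.5 + 5·24.0 = 207.5
#3: 1·57.6 + 5·9.2 = 103.6
#4: 1·12.8 + 5·8.5 = 55.3
#5: 1·93.4 + 5·28.9 = 237.9
#6: 1·34.6 + 5·34.4 = 206.6
#7: 1·3.4 + 5·48.5 = 245.9
#8: 1·57.6 + 5·18.8 = 151.6
#9: 1·15.3 + 5·44.1 = 235.8
#10: 1·6.0 + 5·46.6 = 239.0
#11: 1·39.9 + 5·34.5 = 212.4
#12: 1·31.0 + 5·3.6 = 49.0
Lowest: #12 at 49.0.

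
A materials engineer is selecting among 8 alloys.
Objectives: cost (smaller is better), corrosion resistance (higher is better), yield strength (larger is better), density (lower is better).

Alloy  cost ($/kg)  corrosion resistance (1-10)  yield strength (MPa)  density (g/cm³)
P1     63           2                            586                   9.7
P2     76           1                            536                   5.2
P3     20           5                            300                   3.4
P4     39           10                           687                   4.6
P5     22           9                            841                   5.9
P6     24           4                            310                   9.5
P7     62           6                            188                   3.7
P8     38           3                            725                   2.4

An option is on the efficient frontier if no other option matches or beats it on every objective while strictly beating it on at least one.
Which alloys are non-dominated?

P3, P4, P5, P7, P8

P1: dominated by P4 (cost 39≤63, corrosion resistance 10≥2, yield strength 687≥586, density 4.6≤9.7).
P2: dominated by P4 (cost 39≤76, corrosion resistance 10≥1, yield strength 687≥536, density 4.6≤5.2).
P3: not dominated (best cost).
P4: not dominated (best corrosion resistance).
P5: not dominated (best yield strength).
P6: dominated by P5 (cost 22≤24, corrosion resistance 9≥4, yield strength 841≥310, density 5.9≤9.5).
P7: not dominated.
P8: not dominated (best density).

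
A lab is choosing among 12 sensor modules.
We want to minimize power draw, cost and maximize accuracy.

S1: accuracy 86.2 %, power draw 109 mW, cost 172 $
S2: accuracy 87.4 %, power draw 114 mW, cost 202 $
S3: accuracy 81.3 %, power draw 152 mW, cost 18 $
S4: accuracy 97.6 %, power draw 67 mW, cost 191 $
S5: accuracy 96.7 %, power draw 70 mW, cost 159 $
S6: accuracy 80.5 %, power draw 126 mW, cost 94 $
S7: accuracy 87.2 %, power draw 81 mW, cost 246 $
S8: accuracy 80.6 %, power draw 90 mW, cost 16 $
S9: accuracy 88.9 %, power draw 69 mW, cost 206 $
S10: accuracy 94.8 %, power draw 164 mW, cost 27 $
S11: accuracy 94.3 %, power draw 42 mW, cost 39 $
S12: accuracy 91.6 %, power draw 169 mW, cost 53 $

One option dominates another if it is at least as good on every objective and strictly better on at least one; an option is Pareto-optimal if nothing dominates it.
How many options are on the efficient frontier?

S1: dominated by S5 (accuracy 96.7≥86.2, power draw 70≤109, cost 159≤172).
S2: dominated by S4 (accuracy 97.6≥87.4, power draw 67≤114, cost 191≤202).
S3: not dominated.
S4: not dominated (best accuracy).
S5: not dominated.
S6: dominated by S8 (accuracy 80.6≥80.5, power draw 90≤126, cost 16≤94).
S7: dominated by S4 (accuracy 97.6≥87.2, power draw 67≤81, cost 191≤246).
S8: not dominated (best cost).
S9: dominated by S4 (accuracy 97.6≥88.9, power draw 67≤69, cost 191≤206).
S10: not dominated.
S11: not dominated (best power draw).
S12: dominated by S10 (accuracy 94.8≥91.6, power draw 164≤169, cost 27≤53).
Pareto-optimal: S3, S4, S5, S8, S10, S11 → 6.

6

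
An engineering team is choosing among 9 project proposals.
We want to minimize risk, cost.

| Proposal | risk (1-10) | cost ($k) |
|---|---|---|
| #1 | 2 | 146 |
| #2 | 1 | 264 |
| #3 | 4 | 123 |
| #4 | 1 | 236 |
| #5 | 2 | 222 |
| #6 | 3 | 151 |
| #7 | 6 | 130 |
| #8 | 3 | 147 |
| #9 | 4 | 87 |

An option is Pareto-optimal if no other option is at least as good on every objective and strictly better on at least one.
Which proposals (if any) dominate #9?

#1: worse on cost (146 vs 87).
#2: worse on cost (264 vs 87).
#3: worse on cost (123 vs 87).
#4: worse on cost (236 vs 87).
#5: worse on cost (222 vs 87).
#6: worse on cost (151 vs 87).
#7: worse on risk (6 vs 4).
#8: worse on cost (147 vs 87).
No option dominates #9.

none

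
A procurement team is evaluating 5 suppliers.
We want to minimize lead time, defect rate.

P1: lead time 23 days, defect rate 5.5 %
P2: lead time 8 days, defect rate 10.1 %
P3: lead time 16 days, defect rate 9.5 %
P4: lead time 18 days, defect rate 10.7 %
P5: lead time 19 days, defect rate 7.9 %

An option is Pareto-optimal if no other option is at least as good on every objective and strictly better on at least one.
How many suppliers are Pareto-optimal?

4

P1: not dominated (best defect rate).
P2: not dominated (best lead time).
P3: not dominated.
P4: dominated by P2 (lead time 8≤18, defect rate 10.1≤10.7).
P5: not dominated.
Pareto-optimal: P1, P2, P3, P5 → 4.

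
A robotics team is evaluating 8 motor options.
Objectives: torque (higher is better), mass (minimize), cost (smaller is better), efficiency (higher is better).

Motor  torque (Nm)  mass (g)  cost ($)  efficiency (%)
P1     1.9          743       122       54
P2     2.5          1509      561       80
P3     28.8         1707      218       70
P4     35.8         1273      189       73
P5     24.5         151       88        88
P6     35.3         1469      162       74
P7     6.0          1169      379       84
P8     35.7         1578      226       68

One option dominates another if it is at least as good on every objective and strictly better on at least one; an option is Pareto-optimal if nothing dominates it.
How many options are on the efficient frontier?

P1: dominated by P5 (torque 24.5≥1.9, mass 151≤743, cost 88≤122, efficiency 88≥54).
P2: dominated by P5 (torque 24.5≥2.5, mass 151≤1509, cost 88≤561, efficiency 88≥80).
P3: dominated by P4 (torque 35.8≥28.8, mass 1273≤1707, cost 189≤218, efficiency 73≥70).
P4: not dominated (best torque).
P5: not dominated (best mass).
P6: not dominated.
P7: dominated by P5 (torque 24.5≥6.0, mass 151≤1169, cost 88≤379, efficiency 88≥84).
P8: dominated by P4 (torque 35.8≥35.7, mass 1273≤1578, cost 189≤226, efficiency 73≥68).
Pareto-optimal: P4, P5, P6 → 3.

3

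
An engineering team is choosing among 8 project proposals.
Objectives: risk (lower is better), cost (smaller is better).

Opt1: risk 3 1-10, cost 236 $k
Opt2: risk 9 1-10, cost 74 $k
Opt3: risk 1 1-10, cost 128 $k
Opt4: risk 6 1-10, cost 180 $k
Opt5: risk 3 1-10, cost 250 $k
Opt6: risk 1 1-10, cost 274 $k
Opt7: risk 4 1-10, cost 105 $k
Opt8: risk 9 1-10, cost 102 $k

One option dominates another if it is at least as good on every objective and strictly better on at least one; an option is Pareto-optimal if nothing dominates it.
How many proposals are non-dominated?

3

Opt1: dominated by Opt3 (risk 1≤3, cost 128≤236).
Opt2: not dominated (best cost).
Opt3: not dominated.
Opt4: dominated by Opt3 (risk 1≤6, cost 128≤180).
Opt5: dominated by Opt1 (risk 3≤3, cost 236≤250).
Opt6: dominated by Opt3 (risk 1≤1, cost 128≤274).
Opt7: not dominated.
Opt8: dominated by Opt2 (risk 9≤9, cost 74≤102).
Pareto-optimal: Opt2, Opt3, Opt7 → 3.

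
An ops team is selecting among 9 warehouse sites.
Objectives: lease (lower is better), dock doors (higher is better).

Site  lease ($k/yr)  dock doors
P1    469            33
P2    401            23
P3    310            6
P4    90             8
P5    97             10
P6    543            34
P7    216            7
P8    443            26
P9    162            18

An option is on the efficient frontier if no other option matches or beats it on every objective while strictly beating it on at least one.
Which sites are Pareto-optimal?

P1: not dominated.
P2: not dominated.
P3: dominated by P4 (lease 90≤310, dock doors 8≥6).
P4: not dominated (best lease).
P5: not dominated.
P6: not dominated (best dock doors).
P7: dominated by P4 (lease 90≤216, dock doors 8≥7).
P8: not dominated.
P9: not dominated.

P1, P2, P4, P5, P6, P8, P9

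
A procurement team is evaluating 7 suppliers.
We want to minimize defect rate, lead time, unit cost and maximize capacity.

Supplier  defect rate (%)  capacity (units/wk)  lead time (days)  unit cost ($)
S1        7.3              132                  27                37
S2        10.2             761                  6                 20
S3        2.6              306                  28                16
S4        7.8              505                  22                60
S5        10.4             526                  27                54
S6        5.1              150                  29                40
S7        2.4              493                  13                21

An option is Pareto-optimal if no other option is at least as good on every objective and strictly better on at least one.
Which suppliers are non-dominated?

S2, S3, S4, S7

S1: dominated by S7 (defect rate 2.4≤7.3, capacity 493≥132, lead time 13≤27, unit cost 21≤37).
S2: not dominated (best capacity).
S3: not dominated (best unit cost).
S4: not dominated.
S5: dominated by S2 (defect rate 10.2≤10.4, capacity 761≥526, lead time 6≤27, unit cost 20≤54).
S6: dominated by S3 (defect rate 2.6≤5.1, capacity 306≥150, lead time 28≤29, unit cost 16≤40).
S7: not dominated (best defect rate).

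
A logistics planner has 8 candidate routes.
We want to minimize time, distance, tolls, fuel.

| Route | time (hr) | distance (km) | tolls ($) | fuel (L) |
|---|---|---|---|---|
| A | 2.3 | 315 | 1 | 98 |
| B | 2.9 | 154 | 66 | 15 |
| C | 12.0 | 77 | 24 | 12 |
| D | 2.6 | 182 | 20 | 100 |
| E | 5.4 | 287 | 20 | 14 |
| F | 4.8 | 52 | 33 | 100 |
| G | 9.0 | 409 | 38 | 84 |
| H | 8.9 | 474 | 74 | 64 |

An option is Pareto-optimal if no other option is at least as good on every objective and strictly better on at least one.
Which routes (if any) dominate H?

B, E

B: time 2.9≤8.9, distance 154≤474, tolls 66≤74, fuel 15≤64 — dominates H.
E: time 5.4≤8.9, distance 287≤474, tolls 20≤74, fuel 14≤64 — dominates H.
Others (A, C, D, F, G) are each worse than H on at least one objective.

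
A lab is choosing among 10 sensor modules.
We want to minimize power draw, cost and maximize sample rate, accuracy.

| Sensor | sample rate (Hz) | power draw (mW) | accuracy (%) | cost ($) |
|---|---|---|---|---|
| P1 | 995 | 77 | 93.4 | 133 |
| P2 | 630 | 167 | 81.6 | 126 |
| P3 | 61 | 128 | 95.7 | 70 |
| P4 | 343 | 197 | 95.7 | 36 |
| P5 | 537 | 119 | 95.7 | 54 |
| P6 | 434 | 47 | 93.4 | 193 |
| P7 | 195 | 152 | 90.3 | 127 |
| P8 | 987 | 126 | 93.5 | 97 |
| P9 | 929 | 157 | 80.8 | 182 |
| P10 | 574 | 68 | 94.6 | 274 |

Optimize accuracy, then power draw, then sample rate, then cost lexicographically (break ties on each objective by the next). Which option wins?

P5

First maximize accuracy: best is 95.7, kept {P3, P4, P5}.
Then minimize power draw: best is 119, kept {P5}.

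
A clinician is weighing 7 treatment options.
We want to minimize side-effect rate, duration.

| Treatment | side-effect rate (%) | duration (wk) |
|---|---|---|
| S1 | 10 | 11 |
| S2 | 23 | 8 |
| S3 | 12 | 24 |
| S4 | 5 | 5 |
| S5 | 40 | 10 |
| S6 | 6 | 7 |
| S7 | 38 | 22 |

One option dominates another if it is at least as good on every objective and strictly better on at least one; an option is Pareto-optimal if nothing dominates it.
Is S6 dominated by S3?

S3 vs S6: S3 is worse on side-effect rate (12 vs 6), so it does not dominate S6.

No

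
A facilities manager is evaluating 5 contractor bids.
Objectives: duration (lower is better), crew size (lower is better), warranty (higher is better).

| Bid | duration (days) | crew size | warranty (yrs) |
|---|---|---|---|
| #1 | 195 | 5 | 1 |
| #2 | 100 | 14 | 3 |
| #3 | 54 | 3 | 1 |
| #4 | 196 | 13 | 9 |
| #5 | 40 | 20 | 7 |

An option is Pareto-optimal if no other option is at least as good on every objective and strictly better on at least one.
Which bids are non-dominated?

#1: dominated by #3 (duration 54≤195, crew size 3≤5, warranty 1≥1).
#2: not dominated.
#3: not dominated (best crew size).
#4: not dominated (best warranty).
#5: not dominated (best duration).

#2, #3, #4, #5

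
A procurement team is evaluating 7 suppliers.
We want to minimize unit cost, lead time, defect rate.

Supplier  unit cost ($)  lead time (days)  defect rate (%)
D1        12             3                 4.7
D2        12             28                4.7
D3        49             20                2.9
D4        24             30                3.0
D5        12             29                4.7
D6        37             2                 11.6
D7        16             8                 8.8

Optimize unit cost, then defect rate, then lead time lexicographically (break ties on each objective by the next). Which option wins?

D1

First minimize unit cost: best is 12, kept {D1, D2, D5}.
Then minimize defect rate: best is 4.7, kept {D1, D2, D5}.
Then minimize lead time: best is 3, kept {D1}.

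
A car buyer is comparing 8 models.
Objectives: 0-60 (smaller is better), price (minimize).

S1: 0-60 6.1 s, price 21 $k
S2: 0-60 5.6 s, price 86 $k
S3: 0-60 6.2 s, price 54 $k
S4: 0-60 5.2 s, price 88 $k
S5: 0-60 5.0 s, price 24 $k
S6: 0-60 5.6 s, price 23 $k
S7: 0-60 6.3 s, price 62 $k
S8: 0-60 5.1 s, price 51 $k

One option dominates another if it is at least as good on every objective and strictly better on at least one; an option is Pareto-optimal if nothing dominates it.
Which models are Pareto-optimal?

S1, S5, S6

S1: not dominated (best price).
S2: dominated by S5 (0-60 5.0≤5.6, price 24≤86).
S3: dominated by S1 (0-60 6.1≤6.2, price 21≤54).
S4: dominated by S5 (0-60 5.0≤5.2, price 24≤88).
S5: not dominated (best 0-60).
S6: not dominated.
S7: dominated by S1 (0-60 6.1≤6.3, price 21≤62).
S8: dominated by S5 (0-60 5.0≤5.1, price 24≤51).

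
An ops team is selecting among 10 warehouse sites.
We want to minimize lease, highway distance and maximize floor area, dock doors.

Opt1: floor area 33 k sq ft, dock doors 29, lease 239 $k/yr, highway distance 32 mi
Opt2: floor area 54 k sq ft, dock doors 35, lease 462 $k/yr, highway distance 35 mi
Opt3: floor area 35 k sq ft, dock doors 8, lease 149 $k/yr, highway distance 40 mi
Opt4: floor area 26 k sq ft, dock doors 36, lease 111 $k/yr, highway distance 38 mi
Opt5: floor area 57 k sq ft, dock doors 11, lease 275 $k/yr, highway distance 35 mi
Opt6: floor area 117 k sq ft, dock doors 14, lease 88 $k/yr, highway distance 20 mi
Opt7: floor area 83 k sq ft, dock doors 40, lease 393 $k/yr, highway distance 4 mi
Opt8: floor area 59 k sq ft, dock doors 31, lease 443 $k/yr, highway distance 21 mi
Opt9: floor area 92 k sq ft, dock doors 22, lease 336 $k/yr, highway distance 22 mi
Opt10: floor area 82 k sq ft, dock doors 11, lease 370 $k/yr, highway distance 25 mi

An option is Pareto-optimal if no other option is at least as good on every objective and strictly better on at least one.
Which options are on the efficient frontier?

Opt1, Opt4, Opt6, Opt7, Opt9

Opt1: not dominated.
Opt2: dominated by Opt7 (floor area 83≥54, dock doors 40≥35, lease 393≤462, highway distance 4≤35).
Opt3: dominated by Opt6 (floor area 117≥35, dock doors 14≥8, lease 88≤149, highway distance 20≤40).
Opt4: not dominated.
Opt5: dominated by Opt6 (floor area 117≥57, dock doors 14≥11, lease 88≤275, highway distance 20≤35).
Opt6: not dominated (best floor area).
Opt7: not dominated (best dock doors).
Opt8: dominated by Opt7 (floor area 83≥59, dock doors 40≥31, lease 393≤443, highway distance 4≤21).
Opt9: not dominated.
Opt10: dominated by Opt6 (floor area 117≥82, dock doors 14≥11, lease 88≤370, highway distance 20≤25).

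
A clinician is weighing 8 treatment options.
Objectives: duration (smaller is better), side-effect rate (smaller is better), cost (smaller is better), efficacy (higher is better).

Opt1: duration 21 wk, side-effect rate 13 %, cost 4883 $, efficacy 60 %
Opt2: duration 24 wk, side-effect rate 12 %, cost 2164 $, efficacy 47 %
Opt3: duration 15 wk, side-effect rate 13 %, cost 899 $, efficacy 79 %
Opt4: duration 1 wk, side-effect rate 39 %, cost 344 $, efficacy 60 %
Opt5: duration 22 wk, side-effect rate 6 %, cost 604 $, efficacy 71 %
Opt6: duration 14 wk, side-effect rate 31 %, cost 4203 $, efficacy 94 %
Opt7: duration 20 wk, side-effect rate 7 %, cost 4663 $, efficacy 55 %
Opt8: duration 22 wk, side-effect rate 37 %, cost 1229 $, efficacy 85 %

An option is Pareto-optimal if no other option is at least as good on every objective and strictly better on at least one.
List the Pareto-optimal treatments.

Opt1: dominated by Opt3 (duration 15≤21, side-effect rate 13≤13, cost 899≤4883, efficacy 79≥60).
Opt2: dominated by Opt5 (duration 22≤24, side-effect rate 6≤12, cost 604≤2164, efficacy 71≥47).
Opt3: not dominated.
Opt4: not dominated (best duration).
Opt5: not dominated (best side-effect rate).
Opt6: not dominated (best efficacy).
Opt7: not dominated.
Opt8: not dominated.

Opt3, Opt4, Opt5, Opt6, Opt7, Opt8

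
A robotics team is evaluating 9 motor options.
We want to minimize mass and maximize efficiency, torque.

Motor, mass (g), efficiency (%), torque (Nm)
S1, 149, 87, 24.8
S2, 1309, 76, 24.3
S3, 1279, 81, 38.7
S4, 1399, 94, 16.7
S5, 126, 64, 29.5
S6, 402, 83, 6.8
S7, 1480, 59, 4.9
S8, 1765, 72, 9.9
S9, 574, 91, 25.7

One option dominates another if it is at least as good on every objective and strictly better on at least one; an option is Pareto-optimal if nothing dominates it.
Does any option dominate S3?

No

S1: worse on torque (24.8 vs 38.7).
S2: worse on mass (1309 vs 1279).
S4: worse on mass (1399 vs 1279).
S5: worse on efficiency (64 vs 81).
S6: worse on torque (6.8 vs 38.7).
S7: worse on mass (1480 vs 1279).
S8: worse on mass (1765 vs 1279).
S9: worse on torque (25.7 vs 38.7).
No option is at least as good as S3 on every objective and strictly better on one.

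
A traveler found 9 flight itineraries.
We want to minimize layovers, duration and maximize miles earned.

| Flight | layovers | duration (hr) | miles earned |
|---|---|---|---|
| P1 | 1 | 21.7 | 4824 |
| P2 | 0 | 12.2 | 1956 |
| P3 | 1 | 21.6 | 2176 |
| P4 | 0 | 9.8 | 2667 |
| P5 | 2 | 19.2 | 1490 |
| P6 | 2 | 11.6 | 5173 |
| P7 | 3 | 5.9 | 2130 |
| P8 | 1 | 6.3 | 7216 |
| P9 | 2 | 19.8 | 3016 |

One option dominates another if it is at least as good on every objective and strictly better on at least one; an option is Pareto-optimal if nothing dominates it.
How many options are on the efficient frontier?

3

P1: dominated by P8 (layovers 1≤1, duration 6.3≤21.7, miles earned 7216≥4824).
P2: dominated by P4 (layovers 0≤0, duration 9.8≤12.2, miles earned 2667≥1956).
P3: dominated by P4 (layovers 0≤1, duration 9.8≤21.6, miles earned 2667≥2176).
P4: not dominated.
P5: dominated by P2 (layovers 0≤2, duration 12.2≤19.2, miles earned 1956≥1490).
P6: dominated by P8 (layovers 1≤2, duration 6.3≤11.6, miles earned 7216≥5173).
P7: not dominated (best duration).
P8: not dominated (best miles earned).
P9: dominated by P6 (layovers 2≤2, duration 11.6≤19.8, miles earned 5173≥3016).
Pareto-optimal: P4, P7, P8 → 3.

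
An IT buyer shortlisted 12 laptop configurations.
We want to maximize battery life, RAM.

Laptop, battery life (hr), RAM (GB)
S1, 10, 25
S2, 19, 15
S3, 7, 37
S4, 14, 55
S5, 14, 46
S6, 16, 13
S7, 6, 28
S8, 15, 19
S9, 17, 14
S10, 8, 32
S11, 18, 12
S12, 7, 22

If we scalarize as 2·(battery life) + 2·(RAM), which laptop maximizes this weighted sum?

S1: 2·10 + 2·25 = 70
S2: 2·19 + 2·15 = 68
S3: 2·7 + 2·37 = 88
S4: 2·14 + 2·55 = 138
S5: 2·14 + 2·46 = 120
S6: 2·16 + 2·13 = 58
S7: 2·6 + 2·28 = 68
S8: 2·15 + 2·19 = 68
S9: 2·17 + 2·14 = 62
S10: 2·8 + 2·32 = 80
S11: 2·18 + 2·12 = 60
S12: 2·7 + 2·22 = 58
Highest: S4 at 138.

S4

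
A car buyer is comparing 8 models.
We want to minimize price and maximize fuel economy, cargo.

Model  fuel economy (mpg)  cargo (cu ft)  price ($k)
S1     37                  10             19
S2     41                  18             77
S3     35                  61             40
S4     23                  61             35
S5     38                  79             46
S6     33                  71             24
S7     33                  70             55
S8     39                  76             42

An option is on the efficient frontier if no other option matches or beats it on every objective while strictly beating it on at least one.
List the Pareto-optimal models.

S1: not dominated (best price).
S2: not dominated (best fuel economy).
S3: not dominated.
S4: dominated by S6 (fuel economy 33≥23, cargo 71≥61, price 24≤35).
S5: not dominated (best cargo).
S6: not dominated.
S7: dominated by S5 (fuel economy 38≥33, cargo 79≥70, price 46≤55).
S8: not dominated.

S1, S2, S3, S5, S6, S8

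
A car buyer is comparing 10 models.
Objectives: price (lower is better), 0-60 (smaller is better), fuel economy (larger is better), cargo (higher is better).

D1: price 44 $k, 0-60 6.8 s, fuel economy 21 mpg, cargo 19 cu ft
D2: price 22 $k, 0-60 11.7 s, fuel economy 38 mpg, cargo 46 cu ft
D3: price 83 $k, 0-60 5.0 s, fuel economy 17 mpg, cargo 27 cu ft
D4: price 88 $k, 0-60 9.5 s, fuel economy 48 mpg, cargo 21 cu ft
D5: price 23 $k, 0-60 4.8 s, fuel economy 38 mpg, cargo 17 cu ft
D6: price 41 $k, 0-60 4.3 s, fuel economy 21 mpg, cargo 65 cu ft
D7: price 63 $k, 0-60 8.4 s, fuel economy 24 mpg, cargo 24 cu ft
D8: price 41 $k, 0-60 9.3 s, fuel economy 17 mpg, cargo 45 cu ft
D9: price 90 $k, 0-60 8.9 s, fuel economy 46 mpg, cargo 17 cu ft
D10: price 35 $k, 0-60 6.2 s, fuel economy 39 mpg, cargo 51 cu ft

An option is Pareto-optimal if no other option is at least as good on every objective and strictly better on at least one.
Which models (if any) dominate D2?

none

D1: worse on price (44 vs 22).
D3: worse on price (83 vs 22).
D4: worse on price (88 vs 22).
D5: worse on price (23 vs 22).
D6: worse on price (41 vs 22).
D7: worse on price (63 vs 22).
D8: worse on price (41 vs 22).
D9: worse on price (90 vs 22).
D10: worse on price (35 vs 22).
No option dominates D2.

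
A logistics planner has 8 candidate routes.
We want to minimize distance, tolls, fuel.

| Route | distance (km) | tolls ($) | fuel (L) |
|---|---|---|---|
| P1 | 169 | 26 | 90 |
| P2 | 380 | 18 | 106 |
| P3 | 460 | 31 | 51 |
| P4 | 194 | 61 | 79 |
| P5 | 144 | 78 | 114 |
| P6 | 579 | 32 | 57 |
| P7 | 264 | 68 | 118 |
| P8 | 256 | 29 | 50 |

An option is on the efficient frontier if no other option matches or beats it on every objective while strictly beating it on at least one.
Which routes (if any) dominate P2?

none

P1: worse on tolls (26 vs 18).
P3: worse on distance (460 vs 380).
P4: worse on tolls (61 vs 18).
P5: worse on tolls (78 vs 18).
P6: worse on distance (579 vs 380).
P7: worse on tolls (68 vs 18).
P8: worse on tolls (29 vs 18).
No option dominates P2.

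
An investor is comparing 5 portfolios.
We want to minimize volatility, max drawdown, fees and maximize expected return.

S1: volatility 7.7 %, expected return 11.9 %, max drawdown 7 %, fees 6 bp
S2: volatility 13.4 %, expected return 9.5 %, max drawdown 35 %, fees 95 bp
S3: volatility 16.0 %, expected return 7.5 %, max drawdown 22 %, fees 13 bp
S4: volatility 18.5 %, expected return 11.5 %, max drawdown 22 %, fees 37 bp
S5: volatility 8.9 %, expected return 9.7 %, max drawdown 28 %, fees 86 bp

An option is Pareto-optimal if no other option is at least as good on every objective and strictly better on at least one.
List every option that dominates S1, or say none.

none

S2: worse on volatility (13.4 vs 7.7).
S3: worse on volatility (16.0 vs 7.7).
S4: worse on volatility (18.5 vs 7.7).
S5: worse on volatility (8.9 vs 7.7).
No option dominates S1.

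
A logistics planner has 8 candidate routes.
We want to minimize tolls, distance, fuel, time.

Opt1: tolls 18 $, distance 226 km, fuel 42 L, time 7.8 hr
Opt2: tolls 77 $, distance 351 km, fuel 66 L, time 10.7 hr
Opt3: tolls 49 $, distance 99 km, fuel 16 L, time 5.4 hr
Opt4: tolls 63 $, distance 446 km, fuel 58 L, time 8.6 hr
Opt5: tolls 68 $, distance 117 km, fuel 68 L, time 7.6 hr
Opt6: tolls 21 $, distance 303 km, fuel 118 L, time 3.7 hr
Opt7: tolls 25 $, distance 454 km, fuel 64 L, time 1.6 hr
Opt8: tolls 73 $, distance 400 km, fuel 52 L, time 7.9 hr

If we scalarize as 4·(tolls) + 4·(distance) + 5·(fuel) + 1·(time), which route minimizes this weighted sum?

Opt3

Opt1: 4·18 + 4·226 + 5·42 + 1·7.8 = 1193.8
Opt2: 4·77 + 4·351 + 5·66 + 1·10.7 = 2052.7
Opt3: 4·49 + 4·99 + 5·16 + 1·5.4 = 677.4
Opt4: 4·63 + 4·446 + 5·58 + 1·8.6 = 2334.6
Opt5: 4·68 + 4·117 + 5·68 + 1·7.6 = 1087.6
Opt6: 4·21 + 4·303 + 5·118 + 1·3.7 = 1889.7
Opt7: 4·25 + 4·454 + 5·64 + 1·1.6 = 2237.6
Opt8: 4·73 + 4·400 + 5·52 + 1·7.9 = 2159.9
Lowest: Opt3 at 677.4.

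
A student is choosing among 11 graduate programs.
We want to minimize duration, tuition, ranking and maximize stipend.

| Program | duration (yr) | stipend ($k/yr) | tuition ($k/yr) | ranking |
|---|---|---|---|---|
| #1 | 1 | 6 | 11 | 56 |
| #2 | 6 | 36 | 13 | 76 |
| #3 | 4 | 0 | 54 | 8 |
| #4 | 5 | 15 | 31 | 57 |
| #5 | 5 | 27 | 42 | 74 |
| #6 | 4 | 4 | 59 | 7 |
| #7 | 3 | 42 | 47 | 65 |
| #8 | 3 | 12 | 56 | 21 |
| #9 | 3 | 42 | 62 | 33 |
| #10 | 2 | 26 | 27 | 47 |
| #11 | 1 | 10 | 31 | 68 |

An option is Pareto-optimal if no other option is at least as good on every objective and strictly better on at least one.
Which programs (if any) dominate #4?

#10: duration 2≤5, stipend 26≥15, tuition 27≤31, ranking 47≤57 — dominates #4.
Others (#1, #2, #3, #5, #6, #7, #8, #9, #11) are each worse than #4 on at least one objective.

#10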